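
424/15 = 424/15  =  28.27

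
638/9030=319/4515 = 0.07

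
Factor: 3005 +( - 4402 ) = -1397=-11^1*127^1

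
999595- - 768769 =1768364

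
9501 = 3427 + 6074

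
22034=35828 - 13794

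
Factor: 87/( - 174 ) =  -  1/2= -2^( - 1) 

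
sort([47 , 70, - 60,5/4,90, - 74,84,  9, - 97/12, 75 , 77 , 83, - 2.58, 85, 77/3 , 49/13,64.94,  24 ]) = [ - 74, - 60, - 97/12, - 2.58, 5/4,  49/13, 9,24,  77/3, 47,64.94, 70, 75,77,83,84, 85,90 ] 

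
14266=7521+6745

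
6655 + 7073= 13728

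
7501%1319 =906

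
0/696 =0 = 0.00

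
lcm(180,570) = 3420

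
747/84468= 249/28156 = 0.01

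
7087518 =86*82413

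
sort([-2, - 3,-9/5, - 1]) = [-3,-2, - 9/5 , - 1]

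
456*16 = 7296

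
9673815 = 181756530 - 172082715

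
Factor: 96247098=2^1*3^2* 17^1 *151^1 * 2083^1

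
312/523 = 312/523 = 0.60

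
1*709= 709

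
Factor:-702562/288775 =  - 2^1*5^( - 2)*7^2*67^1 * 107^1*11551^( - 1)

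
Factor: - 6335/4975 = - 5^( - 1 )*7^1*181^1 * 199^(-1)= - 1267/995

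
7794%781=765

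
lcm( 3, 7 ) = 21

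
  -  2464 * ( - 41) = 101024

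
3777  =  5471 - 1694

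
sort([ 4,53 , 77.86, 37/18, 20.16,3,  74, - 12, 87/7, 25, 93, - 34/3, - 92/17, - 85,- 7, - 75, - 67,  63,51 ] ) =[ - 85, - 75,-67, - 12,-34/3, - 7, - 92/17 , 37/18, 3, 4, 87/7 , 20.16, 25,51, 53,63,74, 77.86,93]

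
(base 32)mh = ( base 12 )501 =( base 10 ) 721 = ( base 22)1AH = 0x2D1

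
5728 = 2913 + 2815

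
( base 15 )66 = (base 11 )88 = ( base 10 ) 96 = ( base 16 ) 60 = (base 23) 44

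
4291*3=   12873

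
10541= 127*83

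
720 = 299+421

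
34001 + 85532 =119533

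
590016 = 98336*6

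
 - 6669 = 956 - 7625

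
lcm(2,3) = 6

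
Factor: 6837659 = 1039^1*6581^1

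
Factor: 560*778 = 2^5*5^1*7^1*389^1 = 435680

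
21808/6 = 3634 + 2/3 = 3634.67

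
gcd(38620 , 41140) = 20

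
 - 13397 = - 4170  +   - 9227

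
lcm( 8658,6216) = 242424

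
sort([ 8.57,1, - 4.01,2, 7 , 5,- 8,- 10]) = [ - 10,-8,-4.01, 1, 2, 5 , 7,8.57 ] 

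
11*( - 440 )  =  -4840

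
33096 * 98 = 3243408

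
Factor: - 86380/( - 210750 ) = 2^1*3^( - 1 )*5^( - 2) * 7^1*281^( - 1 ) * 617^1 = 8638/21075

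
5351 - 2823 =2528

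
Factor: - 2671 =-2671^1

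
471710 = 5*94342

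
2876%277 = 106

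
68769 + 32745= 101514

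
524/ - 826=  - 262/413 = - 0.63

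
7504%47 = 31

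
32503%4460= 1283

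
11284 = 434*26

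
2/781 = 2/781 =0.00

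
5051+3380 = 8431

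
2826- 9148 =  - 6322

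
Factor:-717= -3^1*239^1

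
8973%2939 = 156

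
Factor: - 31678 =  - 2^1*47^1*337^1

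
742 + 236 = 978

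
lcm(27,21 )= 189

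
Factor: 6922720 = 2^5 * 5^1*7^2 * 883^1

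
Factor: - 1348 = - 2^2*337^1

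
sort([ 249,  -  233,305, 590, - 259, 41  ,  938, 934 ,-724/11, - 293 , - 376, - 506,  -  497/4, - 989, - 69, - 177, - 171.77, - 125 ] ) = [ - 989, - 506, - 376,-293,-259, - 233,- 177,  -  171.77, - 125, - 497/4,-69, - 724/11 , 41,249,305, 590, 934, 938 ] 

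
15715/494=15715/494 =31.81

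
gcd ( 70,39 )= 1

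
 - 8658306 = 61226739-69885045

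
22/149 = 22/149 = 0.15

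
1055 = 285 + 770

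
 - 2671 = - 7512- - 4841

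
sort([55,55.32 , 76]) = [ 55 , 55.32, 76 ] 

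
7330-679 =6651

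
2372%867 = 638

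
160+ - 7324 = -7164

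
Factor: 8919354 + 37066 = 8956420 = 2^2*5^1*11^2 *3701^1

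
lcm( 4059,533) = 52767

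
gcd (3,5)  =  1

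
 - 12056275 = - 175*68893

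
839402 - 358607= 480795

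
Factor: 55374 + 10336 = 65710 = 2^1 * 5^1*6571^1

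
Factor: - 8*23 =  - 2^3*23^1 =-184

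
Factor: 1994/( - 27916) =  - 1/14 =- 2^( - 1)*7^(-1) 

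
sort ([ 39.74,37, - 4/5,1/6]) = [ -4/5,  1/6,37,39.74]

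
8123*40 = 324920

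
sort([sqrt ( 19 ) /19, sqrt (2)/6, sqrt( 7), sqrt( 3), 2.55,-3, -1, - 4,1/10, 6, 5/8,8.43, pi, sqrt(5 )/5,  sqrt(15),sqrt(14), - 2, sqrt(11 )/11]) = [ - 4,-3,-2, - 1, 1/10, sqrt(19 )/19, sqrt(2 )/6, sqrt(11 )/11 , sqrt(5) /5,5/8,sqrt( 3), 2.55 , sqrt( 7), pi,sqrt(14 ), sqrt(15), 6, 8.43 ]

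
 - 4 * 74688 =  - 298752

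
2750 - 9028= - 6278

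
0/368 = 0=0.00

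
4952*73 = 361496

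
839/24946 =839/24946= 0.03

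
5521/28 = 5521/28 = 197.18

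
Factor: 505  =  5^1*101^1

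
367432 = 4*91858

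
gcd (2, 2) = 2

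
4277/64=66 + 53/64=66.83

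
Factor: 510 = 2^1*3^1 * 5^1*17^1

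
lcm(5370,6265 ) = 37590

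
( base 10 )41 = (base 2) 101001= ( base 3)1112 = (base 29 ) 1c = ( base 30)1b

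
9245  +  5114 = 14359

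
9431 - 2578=6853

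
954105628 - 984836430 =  - 30730802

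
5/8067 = 5/8067 = 0.00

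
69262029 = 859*80631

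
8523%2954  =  2615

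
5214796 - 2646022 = 2568774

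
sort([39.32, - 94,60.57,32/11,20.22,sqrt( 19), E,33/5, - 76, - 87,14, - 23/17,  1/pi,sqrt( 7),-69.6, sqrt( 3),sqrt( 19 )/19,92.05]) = [-94,- 87,-76, - 69.6, - 23/17,sqrt( 19)/19,1/pi,sqrt( 3), sqrt( 7),E,32/11, sqrt( 19 ),33/5,14,20.22,39.32,60.57,92.05]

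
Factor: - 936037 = -17^1* 55061^1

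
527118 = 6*87853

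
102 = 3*34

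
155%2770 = 155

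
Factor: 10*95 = 950 = 2^1*5^2*19^1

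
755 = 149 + 606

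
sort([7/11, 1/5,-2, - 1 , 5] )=[-2, - 1,1/5, 7/11,5 ] 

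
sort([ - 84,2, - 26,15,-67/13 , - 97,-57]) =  [ - 97 ,-84 ,-57,- 26, - 67/13,2, 15]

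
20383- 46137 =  - 25754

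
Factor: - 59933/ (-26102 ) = 2^( - 1 )*31^( - 1)*73^1*421^( - 1)*821^1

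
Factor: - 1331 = - 11^3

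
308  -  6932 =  - 6624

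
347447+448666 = 796113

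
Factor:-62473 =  - 62473^1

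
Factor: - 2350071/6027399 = -261119/669711 = -3^(  -  1)*7^( - 1)*23^1*11353^1*31891^(-1)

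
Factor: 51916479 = 3^1*131^1 *132103^1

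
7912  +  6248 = 14160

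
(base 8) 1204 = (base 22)176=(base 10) 644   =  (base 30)LE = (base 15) 2ce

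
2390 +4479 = 6869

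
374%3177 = 374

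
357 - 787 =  - 430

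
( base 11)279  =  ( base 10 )328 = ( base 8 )510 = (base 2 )101001000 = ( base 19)H5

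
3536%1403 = 730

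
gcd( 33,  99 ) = 33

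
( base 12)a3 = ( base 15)83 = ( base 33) 3o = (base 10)123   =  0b1111011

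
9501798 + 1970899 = 11472697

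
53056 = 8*6632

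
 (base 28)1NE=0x5A2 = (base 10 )1442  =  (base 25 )27h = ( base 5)21232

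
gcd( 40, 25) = 5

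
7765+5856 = 13621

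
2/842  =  1/421  =  0.00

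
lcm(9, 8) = 72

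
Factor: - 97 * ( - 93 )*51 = 460071 = 3^2*17^1*31^1*97^1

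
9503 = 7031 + 2472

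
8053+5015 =13068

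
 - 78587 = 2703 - 81290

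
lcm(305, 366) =1830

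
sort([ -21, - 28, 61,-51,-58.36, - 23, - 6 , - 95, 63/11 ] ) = [-95,  -  58.36, - 51, - 28, - 23,  -  21, - 6,  63/11,61]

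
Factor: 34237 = 7^1*67^1 * 73^1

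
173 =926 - 753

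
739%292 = 155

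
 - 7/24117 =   -  7/24117 = - 0.00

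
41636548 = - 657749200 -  - 699385748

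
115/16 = 7+3/16   =  7.19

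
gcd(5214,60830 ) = 1738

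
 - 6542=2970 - 9512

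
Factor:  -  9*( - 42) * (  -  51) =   -  19278 = - 2^1*3^4*7^1*17^1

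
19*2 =38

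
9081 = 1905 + 7176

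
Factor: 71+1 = 72=2^3*3^2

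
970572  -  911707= 58865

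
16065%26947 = 16065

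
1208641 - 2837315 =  - 1628674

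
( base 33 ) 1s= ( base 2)111101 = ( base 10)61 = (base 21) 2J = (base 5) 221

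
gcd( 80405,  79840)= 5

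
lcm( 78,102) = 1326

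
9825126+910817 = 10735943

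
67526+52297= 119823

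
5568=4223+1345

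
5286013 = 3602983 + 1683030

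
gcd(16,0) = 16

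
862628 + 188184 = 1050812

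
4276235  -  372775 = 3903460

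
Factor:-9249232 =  - 2^4*578077^1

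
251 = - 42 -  - 293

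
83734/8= 41867/4 = 10466.75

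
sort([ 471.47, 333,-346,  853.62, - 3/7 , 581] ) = [ - 346, - 3/7, 333,471.47, 581, 853.62]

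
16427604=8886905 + 7540699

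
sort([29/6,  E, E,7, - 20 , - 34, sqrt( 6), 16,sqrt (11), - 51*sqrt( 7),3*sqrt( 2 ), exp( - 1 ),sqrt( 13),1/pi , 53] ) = [ - 51*sqrt( 7), - 34 , - 20, 1/pi, exp ( - 1),  sqrt( 6 ),E,E,sqrt( 11 ),  sqrt( 13),3*sqrt(2), 29/6, 7 , 16, 53] 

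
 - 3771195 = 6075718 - 9846913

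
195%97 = 1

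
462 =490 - 28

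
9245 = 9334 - 89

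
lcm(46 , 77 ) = 3542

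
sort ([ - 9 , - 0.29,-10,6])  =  [ - 10, - 9, - 0.29, 6 ] 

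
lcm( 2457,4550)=122850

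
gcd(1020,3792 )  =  12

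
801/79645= 801/79645= 0.01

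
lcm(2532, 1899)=7596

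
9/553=9/553= 0.02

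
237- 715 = -478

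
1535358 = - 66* (-23263)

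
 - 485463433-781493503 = -1266956936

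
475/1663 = 475/1663= 0.29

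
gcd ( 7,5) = 1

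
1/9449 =1/9449 = 0.00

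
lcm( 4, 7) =28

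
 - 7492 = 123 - 7615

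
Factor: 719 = 719^1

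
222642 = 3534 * 63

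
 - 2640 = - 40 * 66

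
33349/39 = 855+4/39 = 855.10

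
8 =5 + 3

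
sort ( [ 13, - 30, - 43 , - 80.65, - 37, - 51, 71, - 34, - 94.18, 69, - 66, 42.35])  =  [ - 94.18,-80.65, - 66, - 51, - 43, - 37,-34, - 30, 13, 42.35,69,71]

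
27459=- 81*(- 339)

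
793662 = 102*7781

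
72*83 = 5976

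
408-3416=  -3008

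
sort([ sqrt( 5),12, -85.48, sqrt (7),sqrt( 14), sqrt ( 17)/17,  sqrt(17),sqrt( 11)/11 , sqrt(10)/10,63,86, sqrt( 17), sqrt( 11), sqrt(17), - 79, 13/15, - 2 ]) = [ - 85.48, - 79, - 2,sqrt ( 17 )/17,sqrt( 11 )/11,sqrt( 10)/10,13/15,sqrt( 5),sqrt( 7), sqrt(11),sqrt(14),sqrt( 17),sqrt( 17),sqrt( 17 ),12,63 , 86]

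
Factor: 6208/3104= 2^1 = 2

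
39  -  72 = - 33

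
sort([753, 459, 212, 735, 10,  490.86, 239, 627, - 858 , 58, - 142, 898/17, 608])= [  -  858, - 142, 10,898/17,  58, 212, 239,459, 490.86,608,627,735, 753 ] 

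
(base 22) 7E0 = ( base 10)3696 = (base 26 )5c4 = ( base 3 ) 12001220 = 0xE70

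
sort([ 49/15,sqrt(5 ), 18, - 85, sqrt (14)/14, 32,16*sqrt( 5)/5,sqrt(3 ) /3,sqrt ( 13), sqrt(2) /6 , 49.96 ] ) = [ - 85,sqrt( 2)/6, sqrt( 14)/14,sqrt(3 )/3, sqrt( 5),49/15,sqrt (13 ),16*sqrt(5)/5,18 , 32,49.96 ] 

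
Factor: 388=2^2*97^1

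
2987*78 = 232986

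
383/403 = 383/403 = 0.95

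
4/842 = 2/421 = 0.00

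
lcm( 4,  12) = 12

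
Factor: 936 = 2^3*3^2*13^1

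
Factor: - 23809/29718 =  - 2^( - 1) * 3^(  -  2) * 13^ ( - 1)*29^1*127^( - 1 ) * 821^1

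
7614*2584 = 19674576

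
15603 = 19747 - 4144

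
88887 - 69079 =19808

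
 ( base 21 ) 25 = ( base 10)47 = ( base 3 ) 1202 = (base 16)2f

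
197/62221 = 197/62221  =  0.00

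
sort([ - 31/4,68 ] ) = [ - 31/4,  68 ] 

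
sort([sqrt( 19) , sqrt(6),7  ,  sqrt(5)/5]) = [ sqrt( 5)/5,sqrt(6),  sqrt(19), 7]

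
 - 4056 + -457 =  - 4513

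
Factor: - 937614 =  - 2^1*3^1*156269^1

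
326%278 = 48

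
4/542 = 2/271 = 0.01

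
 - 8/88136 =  - 1/11017  =  - 0.00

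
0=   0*38599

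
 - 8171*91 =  - 743561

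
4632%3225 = 1407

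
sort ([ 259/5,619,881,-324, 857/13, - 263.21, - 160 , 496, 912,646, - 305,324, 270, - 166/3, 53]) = [ - 324, - 305,- 263.21, - 160, - 166/3,259/5,53,857/13,270,  324,  496,619,646,881,912 ] 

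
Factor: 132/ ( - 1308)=  -  11/109 = - 11^1 * 109^(-1 ) 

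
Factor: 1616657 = 7^2*32993^1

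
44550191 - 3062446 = 41487745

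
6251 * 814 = 5088314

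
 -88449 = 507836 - 596285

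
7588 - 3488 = 4100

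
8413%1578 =523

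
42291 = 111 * 381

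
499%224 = 51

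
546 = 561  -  15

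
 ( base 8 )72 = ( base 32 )1Q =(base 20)2i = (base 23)2c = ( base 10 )58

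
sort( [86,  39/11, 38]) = [39/11,38, 86 ]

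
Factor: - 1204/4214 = -2/7 = -2^1 * 7^( - 1 )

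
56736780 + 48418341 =105155121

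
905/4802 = 905/4802= 0.19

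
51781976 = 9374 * 5524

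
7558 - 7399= 159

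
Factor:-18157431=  - 3^1*139^1*43543^1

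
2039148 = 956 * 2133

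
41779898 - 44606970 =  - 2827072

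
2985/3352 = 2985/3352 =0.89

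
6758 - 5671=1087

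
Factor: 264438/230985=166/145 = 2^1*5^( - 1 ) *29^( - 1) * 83^1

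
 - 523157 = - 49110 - 474047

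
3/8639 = 3/8639 = 0.00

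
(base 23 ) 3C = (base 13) 63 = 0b1010001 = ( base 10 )81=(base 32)2h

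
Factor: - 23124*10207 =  - 2^2  *3^1*41^1*47^1*59^1*173^1=- 236026668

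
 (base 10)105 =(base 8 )151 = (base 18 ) 5F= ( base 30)3f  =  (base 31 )3C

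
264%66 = 0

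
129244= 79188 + 50056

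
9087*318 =2889666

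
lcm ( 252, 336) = 1008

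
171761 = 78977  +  92784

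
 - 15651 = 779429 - 795080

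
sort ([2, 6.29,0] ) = [ 0,2, 6.29]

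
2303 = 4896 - 2593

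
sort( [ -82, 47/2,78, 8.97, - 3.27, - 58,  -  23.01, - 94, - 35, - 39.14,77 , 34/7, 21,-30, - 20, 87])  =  [ - 94, - 82,-58,-39.14, - 35, - 30, - 23.01, - 20 ,  -  3.27 , 34/7, 8.97, 21, 47/2  ,  77 , 78,87 ] 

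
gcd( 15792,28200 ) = 1128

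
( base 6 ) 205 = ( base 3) 2212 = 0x4d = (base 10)77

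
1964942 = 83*23674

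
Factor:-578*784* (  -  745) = 2^5*5^1 * 7^2*17^2*149^1 = 337598240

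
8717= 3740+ 4977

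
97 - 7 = 90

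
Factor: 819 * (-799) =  - 3^2*7^1*13^1*17^1*47^1 = - 654381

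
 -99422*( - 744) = 73969968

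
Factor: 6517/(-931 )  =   - 7  =  - 7^1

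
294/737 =294/737 =0.40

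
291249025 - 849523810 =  - 558274785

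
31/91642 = 31/91642=0.00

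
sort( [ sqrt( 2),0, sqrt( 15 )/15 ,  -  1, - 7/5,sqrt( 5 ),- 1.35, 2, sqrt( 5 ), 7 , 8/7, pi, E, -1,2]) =[-7/5, - 1.35, - 1, - 1,  0, sqrt(15 ) /15,8/7,sqrt( 2 ) , 2, 2 , sqrt( 5),sqrt( 5), E,  pi,  7] 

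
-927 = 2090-3017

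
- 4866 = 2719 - 7585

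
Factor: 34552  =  2^3*7^1*617^1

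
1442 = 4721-3279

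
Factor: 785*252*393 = 77743260 = 2^2*3^3*5^1*7^1*131^1*157^1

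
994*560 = 556640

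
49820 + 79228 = 129048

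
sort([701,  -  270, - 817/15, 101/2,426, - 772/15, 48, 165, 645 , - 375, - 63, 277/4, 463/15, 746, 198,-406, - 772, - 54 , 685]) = [  -  772,-406,-375, - 270,-63, - 817/15,  -  54, - 772/15,463/15,48, 101/2,277/4, 165,198 , 426, 645,685, 701,746 ] 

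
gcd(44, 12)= 4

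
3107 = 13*239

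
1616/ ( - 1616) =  - 1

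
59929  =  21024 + 38905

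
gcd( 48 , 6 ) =6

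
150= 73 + 77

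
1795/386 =4 + 251/386 = 4.65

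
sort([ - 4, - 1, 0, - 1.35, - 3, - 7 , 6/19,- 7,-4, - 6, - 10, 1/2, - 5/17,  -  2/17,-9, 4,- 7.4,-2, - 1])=[ - 10,-9,-7.4,- 7,- 7, - 6, - 4, - 4, - 3,- 2, - 1.35, - 1,-1, - 5/17, - 2/17,0, 6/19  ,  1/2, 4]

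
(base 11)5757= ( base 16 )1d8c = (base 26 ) B4O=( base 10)7564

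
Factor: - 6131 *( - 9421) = 6131^1*9421^1 = 57760151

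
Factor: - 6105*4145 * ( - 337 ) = 8527860825= 3^1*5^2*11^1*37^1*337^1*829^1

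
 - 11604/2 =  - 5802 = - 5802.00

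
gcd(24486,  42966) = 462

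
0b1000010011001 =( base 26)67b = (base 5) 113444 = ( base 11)3213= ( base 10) 4249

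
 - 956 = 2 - 958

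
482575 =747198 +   -  264623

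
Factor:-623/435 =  -3^(  -  1) * 5^( - 1 )*7^1 * 29^( - 1 )*89^1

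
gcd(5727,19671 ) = 249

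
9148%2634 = 1246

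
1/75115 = 1/75115  =  0.00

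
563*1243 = 699809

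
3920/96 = 40 +5/6=40.83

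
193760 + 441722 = 635482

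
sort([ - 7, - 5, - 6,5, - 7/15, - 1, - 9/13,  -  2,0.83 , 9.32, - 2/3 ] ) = [ - 7, - 6, - 5, - 2, - 1, - 9/13, - 2/3 , - 7/15,0.83, 5,9.32 ] 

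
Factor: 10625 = 5^4*17^1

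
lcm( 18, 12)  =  36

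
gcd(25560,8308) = 4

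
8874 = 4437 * 2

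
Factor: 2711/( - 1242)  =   - 2^(-1)*3^( - 3 )*23^ ( - 1 )*2711^1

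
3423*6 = 20538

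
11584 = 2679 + 8905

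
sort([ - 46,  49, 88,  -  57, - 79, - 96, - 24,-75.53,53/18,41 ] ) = [  -  96, - 79,- 75.53, - 57, - 46, - 24, 53/18,  41, 49, 88 ] 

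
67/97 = 67/97 = 0.69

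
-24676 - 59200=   -  83876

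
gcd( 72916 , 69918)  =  2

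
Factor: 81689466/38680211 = 2^1 * 3^1*41^1 * 139^1 *2389^1*38680211^( - 1 ) 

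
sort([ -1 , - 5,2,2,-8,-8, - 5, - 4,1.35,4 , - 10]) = [-10,-8, - 8,-5,-5,-4 ,  -  1,1.35,2, 2 , 4]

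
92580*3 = 277740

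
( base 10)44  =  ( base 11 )40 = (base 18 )28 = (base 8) 54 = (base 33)1B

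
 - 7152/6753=-2384/2251 =-  1.06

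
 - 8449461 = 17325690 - 25775151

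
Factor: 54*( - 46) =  - 2484= - 2^2*3^3* 23^1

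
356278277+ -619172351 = - 262894074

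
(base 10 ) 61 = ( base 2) 111101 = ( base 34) 1r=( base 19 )34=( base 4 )331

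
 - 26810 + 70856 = 44046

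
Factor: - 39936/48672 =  - 2^5 * 3^( - 1 )*  13^( - 1 ) = - 32/39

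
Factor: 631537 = 631537^1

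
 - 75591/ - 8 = 9448+7/8 = 9448.88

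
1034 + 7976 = 9010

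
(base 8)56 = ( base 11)42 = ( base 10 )46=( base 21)24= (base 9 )51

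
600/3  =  200 = 200.00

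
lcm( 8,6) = 24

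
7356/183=40 + 12/61 = 40.20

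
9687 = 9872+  - 185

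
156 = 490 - 334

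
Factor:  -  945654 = -2^1 * 3^1*397^2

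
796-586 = 210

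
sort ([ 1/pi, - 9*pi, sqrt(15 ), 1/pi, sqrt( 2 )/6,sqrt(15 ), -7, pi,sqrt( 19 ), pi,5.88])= [ - 9*pi, - 7, sqrt ( 2)/6,  1/pi, 1/pi, pi , pi , sqrt(15), sqrt(15), sqrt(19),5.88]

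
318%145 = 28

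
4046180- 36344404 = - 32298224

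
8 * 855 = 6840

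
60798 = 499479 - 438681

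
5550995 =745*7451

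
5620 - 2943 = 2677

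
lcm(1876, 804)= 5628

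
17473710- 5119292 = 12354418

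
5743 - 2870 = 2873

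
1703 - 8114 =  - 6411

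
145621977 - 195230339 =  - 49608362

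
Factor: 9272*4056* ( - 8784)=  - 2^10*3^3*13^2*19^1*61^2 =- 330341925888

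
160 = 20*8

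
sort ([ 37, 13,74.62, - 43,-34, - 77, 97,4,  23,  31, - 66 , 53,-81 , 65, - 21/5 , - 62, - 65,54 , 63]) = [ - 81, - 77, - 66, - 65, -62, - 43,-34, -21/5,4,13,23, 31, 37, 53 , 54, 63,65,74.62, 97]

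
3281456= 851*3856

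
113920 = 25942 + 87978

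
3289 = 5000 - 1711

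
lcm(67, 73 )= 4891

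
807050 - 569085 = 237965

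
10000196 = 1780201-  -  8219995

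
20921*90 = 1882890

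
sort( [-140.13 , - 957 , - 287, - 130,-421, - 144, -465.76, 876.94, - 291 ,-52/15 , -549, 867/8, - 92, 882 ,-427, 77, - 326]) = [ - 957, - 549,-465.76,-427, - 421, - 326, - 291, - 287, - 144, - 140.13, -130,-92, - 52/15,77, 867/8, 876.94,882] 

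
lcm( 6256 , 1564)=6256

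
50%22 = 6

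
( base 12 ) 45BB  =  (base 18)15HH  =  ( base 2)1111001011111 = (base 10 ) 7775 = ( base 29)973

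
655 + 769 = 1424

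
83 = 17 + 66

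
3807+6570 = 10377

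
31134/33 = 10378/11= 943.45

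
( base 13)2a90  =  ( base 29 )7AO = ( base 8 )14071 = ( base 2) 1100000111001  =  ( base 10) 6201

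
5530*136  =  752080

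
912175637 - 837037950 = 75137687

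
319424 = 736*434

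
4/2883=4/2883 = 0.00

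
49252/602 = 3518/43 = 81.81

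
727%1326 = 727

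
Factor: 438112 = 2^5*13691^1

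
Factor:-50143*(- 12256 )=614552608 = 2^5 * 41^1 *383^1*1223^1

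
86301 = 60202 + 26099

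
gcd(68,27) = 1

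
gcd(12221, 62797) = 1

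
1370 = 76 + 1294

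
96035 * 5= 480175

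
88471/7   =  12638 + 5/7 = 12638.71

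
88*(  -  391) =-34408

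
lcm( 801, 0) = 0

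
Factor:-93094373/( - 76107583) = 263^1 * 307^1 * 1153^1*76107583^( - 1)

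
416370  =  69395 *6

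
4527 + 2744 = 7271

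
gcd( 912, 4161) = 57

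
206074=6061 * 34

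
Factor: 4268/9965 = 2^2*5^( - 1)* 11^1*97^1 * 1993^( - 1 )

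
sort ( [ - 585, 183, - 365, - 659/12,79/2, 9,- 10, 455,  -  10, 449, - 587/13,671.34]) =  [ - 585,  -  365,-659/12, - 587/13, - 10, - 10, 9, 79/2, 183,449, 455,  671.34 ]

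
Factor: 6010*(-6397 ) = -38445970  =  - 2^1 * 5^1 * 601^1*6397^1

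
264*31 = 8184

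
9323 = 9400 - 77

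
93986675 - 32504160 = 61482515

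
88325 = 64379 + 23946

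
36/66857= 36/66857 = 0.00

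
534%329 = 205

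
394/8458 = 197/4229 =0.05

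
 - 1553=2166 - 3719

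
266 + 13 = 279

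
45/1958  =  45/1958  =  0.02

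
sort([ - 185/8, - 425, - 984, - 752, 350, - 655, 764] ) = [ - 984, - 752,  -  655,-425, - 185/8, 350,764] 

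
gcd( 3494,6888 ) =2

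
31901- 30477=1424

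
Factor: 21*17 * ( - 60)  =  -21420 = -2^2 * 3^2 * 5^1 * 7^1 * 17^1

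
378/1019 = 378/1019  =  0.37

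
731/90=731/90 = 8.12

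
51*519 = 26469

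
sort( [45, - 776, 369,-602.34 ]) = [ - 776,-602.34, 45, 369]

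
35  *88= 3080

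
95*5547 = 526965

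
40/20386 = 20/10193 = 0.00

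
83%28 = 27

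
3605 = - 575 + 4180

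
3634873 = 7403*491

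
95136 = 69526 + 25610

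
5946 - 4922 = 1024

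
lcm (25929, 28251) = 1892817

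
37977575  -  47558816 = -9581241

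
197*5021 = 989137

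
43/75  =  43/75= 0.57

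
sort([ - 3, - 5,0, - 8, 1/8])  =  [-8,- 5, - 3, 0, 1/8]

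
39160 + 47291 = 86451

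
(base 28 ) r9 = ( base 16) 2fd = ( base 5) 11030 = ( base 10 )765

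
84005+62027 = 146032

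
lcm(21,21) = 21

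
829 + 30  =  859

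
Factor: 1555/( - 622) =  - 5/2 = - 2^( - 1 )*5^1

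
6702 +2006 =8708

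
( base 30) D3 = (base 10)393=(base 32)C9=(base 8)611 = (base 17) 162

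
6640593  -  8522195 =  - 1881602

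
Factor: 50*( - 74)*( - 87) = 2^2*3^1*5^2*29^1*37^1 = 321900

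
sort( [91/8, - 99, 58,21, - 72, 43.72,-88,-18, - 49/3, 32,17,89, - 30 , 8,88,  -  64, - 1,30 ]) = [ - 99, - 88 , - 72, - 64,-30,  -  18,-49/3,-1 , 8,91/8 , 17,21,30,32, 43.72, 58,88,89 ] 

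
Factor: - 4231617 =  - 3^1*13^1*108503^1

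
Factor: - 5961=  - 3^1*1987^1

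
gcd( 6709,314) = 1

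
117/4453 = 117/4453 = 0.03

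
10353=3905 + 6448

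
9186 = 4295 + 4891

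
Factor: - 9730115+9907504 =179^1*991^1 = 177389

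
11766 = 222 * 53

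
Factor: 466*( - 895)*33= -13763310= - 2^1*3^1 *5^1* 11^1*179^1*233^1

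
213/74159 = 213/74159 = 0.00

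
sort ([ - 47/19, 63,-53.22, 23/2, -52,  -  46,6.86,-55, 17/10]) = [ - 55, - 53.22,- 52 ,  -  46,-47/19, 17/10,6.86, 23/2, 63 ]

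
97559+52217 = 149776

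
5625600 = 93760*60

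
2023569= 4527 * 447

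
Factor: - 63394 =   -  2^1 *29^1 * 1093^1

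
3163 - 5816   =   - 2653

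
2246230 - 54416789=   -52170559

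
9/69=3/23 = 0.13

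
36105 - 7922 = 28183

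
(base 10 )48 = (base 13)39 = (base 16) 30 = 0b110000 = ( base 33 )1f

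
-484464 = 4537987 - 5022451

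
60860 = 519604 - 458744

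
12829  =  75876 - 63047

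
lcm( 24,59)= 1416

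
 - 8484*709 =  - 6015156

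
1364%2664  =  1364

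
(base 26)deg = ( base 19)167A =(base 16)23D0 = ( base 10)9168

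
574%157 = 103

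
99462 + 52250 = 151712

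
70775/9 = 70775/9 = 7863.89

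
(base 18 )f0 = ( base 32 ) 8e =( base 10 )270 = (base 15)130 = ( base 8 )416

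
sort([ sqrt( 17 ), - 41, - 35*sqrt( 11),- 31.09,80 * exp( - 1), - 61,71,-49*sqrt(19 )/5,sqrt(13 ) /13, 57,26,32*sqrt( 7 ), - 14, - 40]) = [  -  35*sqrt(11), - 61, - 49* sqrt( 19)/5, - 41 , - 40, - 31.09, - 14,sqrt( 13)/13,sqrt( 17 ),26,80*exp( - 1),57,71,32* sqrt (7)]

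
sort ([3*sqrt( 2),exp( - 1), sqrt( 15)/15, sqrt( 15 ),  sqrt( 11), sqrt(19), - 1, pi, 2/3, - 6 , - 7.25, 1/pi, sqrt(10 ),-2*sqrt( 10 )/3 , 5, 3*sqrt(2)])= [-7.25, - 6,-2*sqrt(10)/3, - 1, sqrt(15)/15, 1/pi , exp( - 1), 2/3, pi, sqrt(10),sqrt ( 11),  sqrt( 15), 3*sqrt( 2),3*sqrt(2 ), sqrt( 19), 5]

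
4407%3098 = 1309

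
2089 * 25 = 52225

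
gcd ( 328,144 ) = 8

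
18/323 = 18/323 = 0.06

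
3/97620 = 1/32540 = 0.00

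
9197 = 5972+3225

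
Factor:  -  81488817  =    -  3^2 * 67^2 * 2017^1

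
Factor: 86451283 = 47^1*197^1 * 9337^1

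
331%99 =34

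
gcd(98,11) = 1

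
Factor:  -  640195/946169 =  - 5^1 *7^( -1)*17^( - 1 )*61^1*2099^1*7951^( - 1)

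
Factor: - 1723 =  - 1723^1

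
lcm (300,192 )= 4800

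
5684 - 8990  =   - 3306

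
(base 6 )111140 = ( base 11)7029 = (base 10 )9348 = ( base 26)dle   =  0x2484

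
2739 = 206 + 2533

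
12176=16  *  761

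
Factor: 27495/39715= 9/13 = 3^2*13^( -1 ) 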